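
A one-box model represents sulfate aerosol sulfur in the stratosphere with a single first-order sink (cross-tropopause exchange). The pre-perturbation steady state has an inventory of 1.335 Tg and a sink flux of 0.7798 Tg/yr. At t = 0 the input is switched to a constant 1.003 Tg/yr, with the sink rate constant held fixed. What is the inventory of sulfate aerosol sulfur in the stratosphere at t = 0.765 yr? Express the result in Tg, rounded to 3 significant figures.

1.47 Tg

Residence time τ = M₀/F₀ = 1.712 yr. The eventual steady state is M_∞ = M₀·(F₁/F₀) = 1.335 × 1.003/0.7798 = 1.7171 Tg.
The anomaly ΔM(t) = M(t) − M_∞ decays as ΔM₀·e^(−t/τ) with ΔM₀ = 1.335 − 1.7171 = −0.3821 Tg.
At t = 0.765 yr, e^(−t/τ) = e^(−0.4469) = 0.6396, so ΔM = −0.2444 Tg and M = 1.7171 − 0.2444 = 1.4727 Tg.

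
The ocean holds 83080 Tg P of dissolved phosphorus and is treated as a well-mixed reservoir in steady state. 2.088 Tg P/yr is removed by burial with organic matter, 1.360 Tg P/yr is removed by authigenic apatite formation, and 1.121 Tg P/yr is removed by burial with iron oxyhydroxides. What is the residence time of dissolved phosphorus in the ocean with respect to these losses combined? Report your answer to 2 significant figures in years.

18000 yr

Total removal = 2.088 + 1.360 + 1.121 = 4.5690 Tg P/yr.
τ = M / ΣF_out = 83080 / 4.5690 = 18180 yr.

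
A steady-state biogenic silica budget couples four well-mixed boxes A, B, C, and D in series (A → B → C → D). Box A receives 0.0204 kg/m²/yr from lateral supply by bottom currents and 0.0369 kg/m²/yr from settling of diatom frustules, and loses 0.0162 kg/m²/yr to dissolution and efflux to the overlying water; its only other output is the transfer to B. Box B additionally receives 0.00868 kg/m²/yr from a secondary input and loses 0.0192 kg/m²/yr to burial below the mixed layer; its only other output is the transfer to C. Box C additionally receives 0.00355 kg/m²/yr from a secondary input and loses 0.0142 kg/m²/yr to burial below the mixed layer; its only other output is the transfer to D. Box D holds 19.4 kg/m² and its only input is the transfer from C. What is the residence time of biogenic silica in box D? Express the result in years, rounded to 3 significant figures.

973 yr

Box A: F(A→B) = (0.0204 + 0.0369) − 0.0162 = 0.041100 kg/m²/yr.
Box B: F(B→C) = (0.041100 + 0.00868) − 0.0192 = 0.030580 kg/m²/yr.
Box C: F(C→D) = (0.030580 + 0.00355) − 0.0142 = 0.019930 kg/m²/yr.
Box D throughput = its input = 0.019930 kg/m²/yr; τ = 19.4 / 0.019930 = 973.4 yr.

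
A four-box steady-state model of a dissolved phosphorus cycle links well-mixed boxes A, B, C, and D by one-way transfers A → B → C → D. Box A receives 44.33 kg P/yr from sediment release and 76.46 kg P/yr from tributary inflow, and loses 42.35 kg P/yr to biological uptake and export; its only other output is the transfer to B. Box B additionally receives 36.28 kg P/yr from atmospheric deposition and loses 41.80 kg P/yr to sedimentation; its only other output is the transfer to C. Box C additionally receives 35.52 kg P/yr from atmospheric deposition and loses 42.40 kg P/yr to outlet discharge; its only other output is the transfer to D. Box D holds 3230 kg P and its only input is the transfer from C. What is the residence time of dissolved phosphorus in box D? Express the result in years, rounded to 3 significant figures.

Box A: F(A→B) = (44.33 + 76.46) − 42.35 = 78.440 kg P/yr.
Box B: F(B→C) = (78.440 + 36.28) − 41.80 = 72.920 kg P/yr.
Box C: F(C→D) = (72.920 + 35.52) − 42.40 = 66.040 kg P/yr.
Box D throughput = its input = 66.040 kg P/yr; τ = 3230 / 66.040 = 48.91 yr.

48.9 yr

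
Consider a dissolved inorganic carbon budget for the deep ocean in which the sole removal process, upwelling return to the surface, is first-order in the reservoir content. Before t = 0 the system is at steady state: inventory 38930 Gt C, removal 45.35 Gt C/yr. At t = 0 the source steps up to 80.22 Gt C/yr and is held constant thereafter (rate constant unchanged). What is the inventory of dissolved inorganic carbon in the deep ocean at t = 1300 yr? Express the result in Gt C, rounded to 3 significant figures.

τ = M₀/F₀ = 38930/45.35 = 858.4 yr; rate constant k = 1/τ.
New steady state M_∞ = F₁/k = F₁·τ = 80.22 × 858.4 = 68864 Gt C.
M(t) = M_∞ + (M₀ − M_∞)·e^(−t/τ); t/τ = 1300/858.4 = 1.514, so e^(−t/τ) = 0.2199.
M(t) = 68864 − 29930 × 0.2199 = 62280 Gt C.

62300 Gt C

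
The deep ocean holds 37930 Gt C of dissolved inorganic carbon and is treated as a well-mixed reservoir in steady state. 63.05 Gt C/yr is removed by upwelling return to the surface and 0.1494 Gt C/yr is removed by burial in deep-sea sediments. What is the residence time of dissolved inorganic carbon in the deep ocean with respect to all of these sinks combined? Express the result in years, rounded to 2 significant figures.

600 yr

Total removal flux = 63.05 + 0.1494 = 63.199 Gt C/yr.
τ = M / ΣF_out = 37930 / 63.199 = 600.2 yr.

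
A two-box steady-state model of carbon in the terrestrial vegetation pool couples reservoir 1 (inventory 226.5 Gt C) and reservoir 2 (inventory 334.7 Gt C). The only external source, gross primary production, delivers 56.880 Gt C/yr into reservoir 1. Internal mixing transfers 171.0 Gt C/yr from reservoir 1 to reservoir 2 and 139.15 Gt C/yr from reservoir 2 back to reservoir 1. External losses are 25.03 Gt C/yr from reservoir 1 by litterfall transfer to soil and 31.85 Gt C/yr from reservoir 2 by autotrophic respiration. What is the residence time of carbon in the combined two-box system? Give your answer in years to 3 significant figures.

For the system as a whole, the A↔B exchange is internal and contributes nothing to the throughput; only the external sinks remove mass.
M_total = 226.5 + 334.7 = 561.20 Gt C.
ΣF_external_out = 25.03 + 31.85 = 56.880 Gt C/yr.
τ = M_total / ΣF_ext = 561.20 / 56.880 = 9.866 yr.

9.87 yr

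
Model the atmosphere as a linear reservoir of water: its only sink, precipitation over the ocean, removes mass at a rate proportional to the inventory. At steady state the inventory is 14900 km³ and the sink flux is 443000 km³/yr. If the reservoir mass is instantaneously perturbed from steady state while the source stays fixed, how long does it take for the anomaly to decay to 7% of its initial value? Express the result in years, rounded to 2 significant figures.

0.089 yr

For a linear reservoir the anomaly decays as exp(−t/τ) with τ = M/F = 14900/443000 = 0.03363 yr.
exp(−t/τ) = 0.07 ⇒ t = −τ ln(0.07) = 0.03363 × 2.659 = 0.08944 yr.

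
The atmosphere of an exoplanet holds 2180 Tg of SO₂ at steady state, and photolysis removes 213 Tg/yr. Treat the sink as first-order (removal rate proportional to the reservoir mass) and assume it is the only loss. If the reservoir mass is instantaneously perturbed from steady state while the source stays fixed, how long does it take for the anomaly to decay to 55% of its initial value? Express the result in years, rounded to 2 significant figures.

6.1 yr

For a linear reservoir the anomaly decays as exp(−t/τ) with τ = M/F = 2180/213 = 10.23 yr.
exp(−t/τ) = 0.55 ⇒ t = −τ ln(0.55) = 10.23 × 0.5978 = 6.119 yr.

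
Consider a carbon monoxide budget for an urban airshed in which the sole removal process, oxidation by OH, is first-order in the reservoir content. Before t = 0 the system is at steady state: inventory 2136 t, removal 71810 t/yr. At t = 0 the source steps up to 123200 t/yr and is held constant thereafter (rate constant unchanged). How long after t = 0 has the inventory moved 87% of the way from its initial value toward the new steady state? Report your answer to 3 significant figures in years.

0.0607 yr

τ = M₀/F₀ = 2136/71810 = 0.02975 yr.
The remaining gap fraction is e^(−t/τ); 87% covered ⇒ e^(−t/τ) = 0.130.
t = −τ ln(0.130) = 0.02975 × 2.040 = 0.06069 yr.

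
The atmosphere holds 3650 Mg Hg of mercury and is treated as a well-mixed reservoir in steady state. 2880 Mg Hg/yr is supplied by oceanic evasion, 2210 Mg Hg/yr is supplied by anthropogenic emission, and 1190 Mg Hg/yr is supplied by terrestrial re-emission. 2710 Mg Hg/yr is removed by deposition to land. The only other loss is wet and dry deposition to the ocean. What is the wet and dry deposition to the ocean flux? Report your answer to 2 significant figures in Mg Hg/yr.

3600 Mg Hg/yr

At steady state ΣF_in = ΣF_out.
ΣF_in = 2880 + 2210 + 1190 = 6280.0 Mg Hg/yr.
Wet and dry deposition to the ocean flux = ΣF_in − (2710) = 6280.0 − 2710 = 3570 Mg Hg/yr.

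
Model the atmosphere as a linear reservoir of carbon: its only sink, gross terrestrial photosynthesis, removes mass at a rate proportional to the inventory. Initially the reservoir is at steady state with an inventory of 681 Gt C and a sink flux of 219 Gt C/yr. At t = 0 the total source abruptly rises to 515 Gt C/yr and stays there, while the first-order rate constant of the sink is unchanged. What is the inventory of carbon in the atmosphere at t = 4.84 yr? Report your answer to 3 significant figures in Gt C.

The sink rate constant is k = F₀/M₀ = 219/681 = 0.3216 yr⁻¹.
Solving dM/dt = F₁ − kM with M(0) = M₀ gives M(t) = F₁/k + (M₀ − F₁/k)·e^(−kt).
F₁/k = 515/0.3216 = 1601.4 Gt C; kt = 0.3216 × 4.84 = 1.556, e^(−kt) = 0.2109.
M(4.84) = 1601.4 + (681 − 1601.4) × 0.2109 = 1601.4 − 194.1 = 1407.3 Gt C.

1410 Gt C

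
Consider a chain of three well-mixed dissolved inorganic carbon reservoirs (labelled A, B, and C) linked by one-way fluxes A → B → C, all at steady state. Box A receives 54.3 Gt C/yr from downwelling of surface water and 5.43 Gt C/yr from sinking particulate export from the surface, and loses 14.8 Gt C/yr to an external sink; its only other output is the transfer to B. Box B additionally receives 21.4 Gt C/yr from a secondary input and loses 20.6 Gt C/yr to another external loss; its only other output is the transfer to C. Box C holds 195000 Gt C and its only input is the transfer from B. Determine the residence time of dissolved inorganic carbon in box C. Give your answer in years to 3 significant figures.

Box A: F(A→B) = (54.3 + 5.43) − 14.8 = 44.930 Gt C/yr.
Box B: F(B→C) = (44.930 + 21.4) − 20.6 = 45.730 Gt C/yr.
Box C throughput = its input = 45.730 Gt C/yr; τ = 195000 / 45.730 = 4264 yr.

4260 yr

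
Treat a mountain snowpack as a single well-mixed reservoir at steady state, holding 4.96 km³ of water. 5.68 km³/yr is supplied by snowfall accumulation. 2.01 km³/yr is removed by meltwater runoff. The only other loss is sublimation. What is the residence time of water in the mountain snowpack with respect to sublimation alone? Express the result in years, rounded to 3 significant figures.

1.35 yr

At steady state ΣF_in = ΣF_out.
ΣF_in = 5.6800 km³/yr.
Sublimation flux = ΣF_in − (2.01) = 5.6800 − 2.010 = 3.670 km³/yr.
τ = M / F = 4.96 / 3.670 = 1.351 yr.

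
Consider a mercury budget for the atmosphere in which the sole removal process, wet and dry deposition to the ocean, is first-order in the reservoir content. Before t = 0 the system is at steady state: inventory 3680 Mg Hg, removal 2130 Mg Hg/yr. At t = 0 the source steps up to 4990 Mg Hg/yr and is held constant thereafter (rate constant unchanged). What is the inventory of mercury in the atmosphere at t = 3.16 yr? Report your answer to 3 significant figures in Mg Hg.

Residence time τ = M₀/F₀ = 1.728 yr. The eventual steady state is M_∞ = M₀·(F₁/F₀) = 3680 × 4990/2130 = 8621.2 Mg Hg.
The anomaly ΔM(t) = M(t) − M_∞ decays as ΔM₀·e^(−t/τ) with ΔM₀ = 3680 − 8621.2 = −4941 Mg Hg.
At t = 3.16 yr, e^(−t/τ) = e^(−1.829) = 0.1606, so ΔM = −793.4 Mg Hg and M = 8621.2 − 793.4 = 7827.8 Mg Hg.

7830 Mg Hg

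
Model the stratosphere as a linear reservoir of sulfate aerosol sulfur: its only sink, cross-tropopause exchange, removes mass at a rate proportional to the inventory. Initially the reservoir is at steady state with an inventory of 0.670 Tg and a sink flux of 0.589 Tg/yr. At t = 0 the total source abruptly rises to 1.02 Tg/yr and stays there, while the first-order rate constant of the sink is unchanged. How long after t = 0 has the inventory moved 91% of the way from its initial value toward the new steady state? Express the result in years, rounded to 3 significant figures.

τ = M₀/F₀ = 0.670/0.589 = 1.138 yr.
The remaining gap fraction is e^(−t/τ); 91% covered ⇒ e^(−t/τ) = 0.0900.
t = −τ ln(0.0900) = 1.138 × 2.408 = 2.739 yr.

2.74 yr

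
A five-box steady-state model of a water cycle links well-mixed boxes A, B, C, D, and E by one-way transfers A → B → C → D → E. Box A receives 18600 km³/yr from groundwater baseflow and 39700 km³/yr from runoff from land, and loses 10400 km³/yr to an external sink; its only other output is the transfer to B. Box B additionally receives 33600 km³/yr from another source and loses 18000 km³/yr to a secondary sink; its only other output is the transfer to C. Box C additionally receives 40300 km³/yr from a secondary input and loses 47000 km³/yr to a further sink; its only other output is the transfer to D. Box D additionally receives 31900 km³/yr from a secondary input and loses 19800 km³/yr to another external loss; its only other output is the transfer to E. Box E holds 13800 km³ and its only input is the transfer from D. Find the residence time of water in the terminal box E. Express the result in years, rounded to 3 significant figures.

Box A: F(A→B) = (18600 + 39700) − 10400 = 47900 km³/yr.
Box B: F(B→C) = (47900 + 33600) − 18000 = 63500 km³/yr.
Box C: F(C→D) = (63500 + 40300) − 47000 = 56800 km³/yr.
Box D: F(D→E) = (56800 + 31900) − 19800 = 68900 km³/yr.
Box E throughput = its input = 68900 km³/yr; τ = 13800 / 68900 = 0.2003 yr.

0.200 yr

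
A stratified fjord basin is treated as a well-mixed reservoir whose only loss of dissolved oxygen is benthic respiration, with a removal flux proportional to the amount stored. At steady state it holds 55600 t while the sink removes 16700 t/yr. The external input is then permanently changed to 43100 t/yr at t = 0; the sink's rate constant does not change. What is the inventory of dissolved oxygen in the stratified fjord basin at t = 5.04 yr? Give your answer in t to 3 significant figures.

Residence time τ = M₀/F₀ = 3.329 yr. The eventual steady state is M_∞ = M₀·(F₁/F₀) = 55600 × 43100/16700 = 143490 t.
The anomaly ΔM(t) = M(t) − M_∞ decays as ΔM₀·e^(−t/τ) with ΔM₀ = 55600 − 143490 = −87890 t.
At t = 5.04 yr, e^(−t/τ) = e^(−1.514) = 0.2201, so ΔM = −19340 t and M = 143490 − 19340 = 124150 t.

124000 t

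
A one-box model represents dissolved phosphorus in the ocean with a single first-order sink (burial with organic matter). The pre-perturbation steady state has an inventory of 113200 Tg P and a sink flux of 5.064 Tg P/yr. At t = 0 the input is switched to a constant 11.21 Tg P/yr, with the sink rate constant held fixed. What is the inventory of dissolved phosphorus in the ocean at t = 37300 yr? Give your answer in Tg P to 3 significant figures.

τ = M₀/F₀ = 113200/5.064 = 22350 yr; rate constant k = 1/τ.
New steady state M_∞ = F₁/k = F₁·τ = 11.21 × 22350 = 250590 Tg P.
M(t) = M_∞ + (M₀ − M_∞)·e^(−t/τ); t/τ = 37300/22350 = 1.669, so e^(−t/τ) = 0.1885.
M(t) = 250590 − 137400 × 0.1885 = 224690 Tg P.

225000 Tg P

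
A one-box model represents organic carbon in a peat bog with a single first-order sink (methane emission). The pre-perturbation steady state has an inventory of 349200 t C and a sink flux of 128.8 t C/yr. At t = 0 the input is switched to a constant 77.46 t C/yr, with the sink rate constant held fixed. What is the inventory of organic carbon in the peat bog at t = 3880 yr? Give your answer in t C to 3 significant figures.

243000 t C

The sink rate constant is k = F₀/M₀ = 128.8/349200 = 0.0003688 yr⁻¹.
Solving dM/dt = F₁ − kM with M(0) = M₀ gives M(t) = F₁/k + (M₀ − F₁/k)·e^(−kt).
F₁/k = 77.46/0.0003688 = 210010 t C; kt = 0.0003688 × 3880 = 1.431, e^(−kt) = 0.2390.
M(3880) = 210010 + (349200 − 210010) × 0.2390 = 210010 + 33270 = 243280 t C.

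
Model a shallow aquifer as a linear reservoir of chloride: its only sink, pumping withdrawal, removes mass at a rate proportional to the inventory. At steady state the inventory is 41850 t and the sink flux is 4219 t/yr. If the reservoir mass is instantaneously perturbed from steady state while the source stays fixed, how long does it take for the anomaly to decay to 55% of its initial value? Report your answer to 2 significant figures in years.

For a linear reservoir the anomaly decays as exp(−t/τ) with τ = M/F = 41850/4219 = 9.919 yr.
exp(−t/τ) = 0.55 ⇒ t = −τ ln(0.55) = 9.919 × 0.5978 = 5.930 yr.

5.9 yr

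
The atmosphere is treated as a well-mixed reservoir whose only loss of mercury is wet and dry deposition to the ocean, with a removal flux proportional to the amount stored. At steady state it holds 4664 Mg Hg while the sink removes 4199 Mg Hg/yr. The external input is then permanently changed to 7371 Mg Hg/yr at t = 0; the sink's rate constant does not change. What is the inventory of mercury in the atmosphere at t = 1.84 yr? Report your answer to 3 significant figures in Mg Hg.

7520 Mg Hg

Residence time τ = M₀/F₀ = 1.111 yr. The eventual steady state is M_∞ = M₀·(F₁/F₀) = 4664 × 7371/4199 = 8187.3 Mg Hg.
The anomaly ΔM(t) = M(t) − M_∞ decays as ΔM₀·e^(−t/τ) with ΔM₀ = 4664 − 8187.3 = −3523 Mg Hg.
At t = 1.84 yr, e^(−t/τ) = e^(−1.657) = 0.1908, so ΔM = −672.2 Mg Hg and M = 8187.3 − 672.2 = 7515.0 Mg Hg.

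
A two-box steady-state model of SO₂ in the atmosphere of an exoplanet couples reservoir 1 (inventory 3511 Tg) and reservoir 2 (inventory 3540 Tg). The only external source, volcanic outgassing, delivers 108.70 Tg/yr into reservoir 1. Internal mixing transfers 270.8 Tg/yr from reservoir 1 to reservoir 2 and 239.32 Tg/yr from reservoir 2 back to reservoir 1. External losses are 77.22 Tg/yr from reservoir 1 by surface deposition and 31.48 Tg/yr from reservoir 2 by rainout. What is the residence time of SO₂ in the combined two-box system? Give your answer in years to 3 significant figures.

64.9 yr

Treat the two boxes together as one reservoir: the mixing fluxes between them are internal recycling, so τ = ΣM / Σ(external losses).
M_total = 3511 + 3540 = 7051.0 Tg.
ΣF_external_out = 77.22 + 31.48 = 108.70 Tg/yr.
τ = M_total / ΣF_ext = 7051.0 / 108.70 = 64.87 yr.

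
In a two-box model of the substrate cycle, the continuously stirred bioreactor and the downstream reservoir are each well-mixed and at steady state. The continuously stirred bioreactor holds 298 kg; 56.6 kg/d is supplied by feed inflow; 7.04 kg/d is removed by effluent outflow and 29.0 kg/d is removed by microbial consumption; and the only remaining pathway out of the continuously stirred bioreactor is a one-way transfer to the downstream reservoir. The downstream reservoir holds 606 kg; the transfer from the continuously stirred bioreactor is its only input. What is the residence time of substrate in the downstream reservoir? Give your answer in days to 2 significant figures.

Balance the continuously stirred bioreactor: ΣF_in = 56.600 kg/d.
Transfer to the downstream reservoir = ΣF_in − (7.04 + 29.0) = 20.560 kg/d.
At steady state the output of the downstream reservoir equals its input, 20.560 kg/d.
τ = M / F = 606 / 20.560 = 29.47 d.

29 d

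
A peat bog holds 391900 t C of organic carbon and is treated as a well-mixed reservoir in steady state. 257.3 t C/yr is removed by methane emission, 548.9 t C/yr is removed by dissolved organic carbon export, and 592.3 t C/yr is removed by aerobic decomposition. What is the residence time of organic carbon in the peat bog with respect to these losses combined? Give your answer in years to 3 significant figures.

280 yr

Total removal = 257.3 + 548.9 + 592.3 = 1398.5 t C/yr.
τ = M / ΣF_out = 391900 / 1398.5 = 280.2 yr.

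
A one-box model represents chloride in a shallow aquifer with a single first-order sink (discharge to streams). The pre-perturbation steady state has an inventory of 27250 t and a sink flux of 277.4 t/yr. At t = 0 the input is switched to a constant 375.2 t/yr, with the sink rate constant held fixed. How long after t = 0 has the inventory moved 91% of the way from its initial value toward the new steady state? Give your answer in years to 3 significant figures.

237 yr

τ = M₀/F₀ = 27250/277.4 = 98.23 yr.
The remaining gap fraction is e^(−t/τ); 91% covered ⇒ e^(−t/τ) = 0.0900.
t = −τ ln(0.0900) = 98.23 × 2.408 = 236.5 yr.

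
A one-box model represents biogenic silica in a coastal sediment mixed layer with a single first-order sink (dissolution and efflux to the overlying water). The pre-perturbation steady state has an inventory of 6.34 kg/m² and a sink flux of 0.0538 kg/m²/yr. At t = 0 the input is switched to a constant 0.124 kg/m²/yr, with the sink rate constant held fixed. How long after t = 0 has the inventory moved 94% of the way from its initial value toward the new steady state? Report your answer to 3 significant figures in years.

τ = M₀/F₀ = 6.34/0.0538 = 117.8 yr.
The remaining gap fraction is e^(−t/τ); 94% covered ⇒ e^(−t/τ) = 0.0600.
t = −τ ln(0.0600) = 117.8 × 2.813 = 331.5 yr.

332 yr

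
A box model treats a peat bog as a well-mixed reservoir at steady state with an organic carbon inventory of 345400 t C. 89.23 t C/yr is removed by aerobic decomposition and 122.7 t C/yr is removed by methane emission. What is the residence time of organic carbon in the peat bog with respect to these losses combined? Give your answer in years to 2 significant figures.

Total removal = 89.23 + 122.7 = 211.93 t C/yr.
τ = M / ΣF_out = 345400 / 211.93 = 1630 yr.

1600 yr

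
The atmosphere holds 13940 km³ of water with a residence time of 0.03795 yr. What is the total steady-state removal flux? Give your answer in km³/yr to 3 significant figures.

367000 km³/yr

F = M / τ = 13940 / 0.03795 = 367300 km³/yr.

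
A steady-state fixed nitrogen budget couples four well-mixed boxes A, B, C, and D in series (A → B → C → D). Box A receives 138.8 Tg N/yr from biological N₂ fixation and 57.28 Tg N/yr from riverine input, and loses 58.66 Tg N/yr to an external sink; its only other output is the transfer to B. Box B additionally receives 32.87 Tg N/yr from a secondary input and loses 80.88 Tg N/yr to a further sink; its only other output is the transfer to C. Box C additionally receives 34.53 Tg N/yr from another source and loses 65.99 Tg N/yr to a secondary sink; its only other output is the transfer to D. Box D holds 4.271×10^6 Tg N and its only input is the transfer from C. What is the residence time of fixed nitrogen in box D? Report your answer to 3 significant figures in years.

73700 yr

Box A: F(A→B) = (138.8 + 57.28) − 58.66 = 137.42 Tg N/yr.
Box B: F(B→C) = (137.42 + 32.87) − 80.88 = 89.410 Tg N/yr.
Box C: F(C→D) = (89.410 + 34.53) − 65.99 = 57.950 Tg N/yr.
Box D throughput = its input = 57.950 Tg N/yr; τ = 4.271×10^6 / 57.950 = 73700 yr.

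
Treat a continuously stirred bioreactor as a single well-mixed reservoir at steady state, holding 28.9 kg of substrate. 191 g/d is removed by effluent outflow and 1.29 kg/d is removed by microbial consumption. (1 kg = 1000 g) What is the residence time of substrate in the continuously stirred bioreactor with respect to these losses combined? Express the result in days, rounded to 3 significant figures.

19.5 d

Convert the effluent outflow flux: 191 g/d = 0.1910 kg/d.
Total removal = 0.1910 + 1.290 = 1.4810 kg/d.
τ = M / ΣF_out = 28.9 / 1.4810 = 19.51 d.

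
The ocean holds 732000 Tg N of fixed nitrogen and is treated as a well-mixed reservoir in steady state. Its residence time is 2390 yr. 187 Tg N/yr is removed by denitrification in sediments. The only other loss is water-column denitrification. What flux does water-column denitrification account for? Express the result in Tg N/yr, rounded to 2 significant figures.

Total removal F = M/τ = 732000 / 2390 = 306.3 Tg N/yr.
Water-column denitrification = F − (187) = 306.3 − 187.0 = 119.3 Tg N/yr.

120 Tg N/yr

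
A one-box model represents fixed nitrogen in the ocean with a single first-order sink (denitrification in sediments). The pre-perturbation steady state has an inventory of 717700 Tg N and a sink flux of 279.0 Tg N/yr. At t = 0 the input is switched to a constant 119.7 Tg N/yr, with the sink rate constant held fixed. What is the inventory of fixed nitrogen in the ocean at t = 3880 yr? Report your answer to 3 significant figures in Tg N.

τ = M₀/F₀ = 717700/279.0 = 2572 yr; rate constant k = 1/τ.
New steady state M_∞ = F₁/k = F₁·τ = 119.7 × 2572 = 307920 Tg N.
M(t) = M_∞ + (M₀ − M_∞)·e^(−t/τ); t/τ = 3880/2572 = 1.508, so e^(−t/τ) = 0.2213.
M(t) = 307920 + 409800 × 0.2213 = 398590 Tg N.

399000 Tg N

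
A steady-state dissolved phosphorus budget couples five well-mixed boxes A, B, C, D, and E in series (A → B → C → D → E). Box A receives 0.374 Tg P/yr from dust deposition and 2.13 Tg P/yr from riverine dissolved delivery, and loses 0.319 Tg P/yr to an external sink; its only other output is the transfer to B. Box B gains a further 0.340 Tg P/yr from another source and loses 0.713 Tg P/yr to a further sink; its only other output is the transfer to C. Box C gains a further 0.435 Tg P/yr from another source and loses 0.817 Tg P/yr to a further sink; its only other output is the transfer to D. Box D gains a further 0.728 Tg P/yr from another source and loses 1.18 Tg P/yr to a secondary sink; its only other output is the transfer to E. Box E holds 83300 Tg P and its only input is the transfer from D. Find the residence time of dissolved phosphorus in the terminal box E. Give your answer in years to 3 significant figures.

85200 yr

Box A: F(A→B) = (0.374 + 2.13) − 0.319 = 2.1850 Tg P/yr.
Box B: F(B→C) = (2.1850 + 0.340) − 0.713 = 1.8120 Tg P/yr.
Box C: F(C→D) = (1.8120 + 0.435) − 0.817 = 1.4300 Tg P/yr.
Box D: F(D→E) = (1.4300 + 0.728) − 1.18 = 0.97800 Tg P/yr.
Box E throughput = its input = 0.97800 Tg P/yr; τ = 83300 / 0.97800 = 85170 yr.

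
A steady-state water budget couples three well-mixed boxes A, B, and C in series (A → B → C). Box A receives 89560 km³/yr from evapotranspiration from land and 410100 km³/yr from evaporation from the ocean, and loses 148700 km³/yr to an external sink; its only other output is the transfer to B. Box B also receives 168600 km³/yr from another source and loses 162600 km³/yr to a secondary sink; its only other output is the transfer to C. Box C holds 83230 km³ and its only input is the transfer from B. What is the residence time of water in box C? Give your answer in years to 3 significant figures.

0.233 yr

Box A: F(A→B) = (89560 + 410100) − 148700 = 350960 km³/yr.
Box B: F(B→C) = (350960 + 168600) − 162600 = 356960 km³/yr.
Box C throughput = its input = 356960 km³/yr; τ = 83230 / 356960 = 0.2332 yr.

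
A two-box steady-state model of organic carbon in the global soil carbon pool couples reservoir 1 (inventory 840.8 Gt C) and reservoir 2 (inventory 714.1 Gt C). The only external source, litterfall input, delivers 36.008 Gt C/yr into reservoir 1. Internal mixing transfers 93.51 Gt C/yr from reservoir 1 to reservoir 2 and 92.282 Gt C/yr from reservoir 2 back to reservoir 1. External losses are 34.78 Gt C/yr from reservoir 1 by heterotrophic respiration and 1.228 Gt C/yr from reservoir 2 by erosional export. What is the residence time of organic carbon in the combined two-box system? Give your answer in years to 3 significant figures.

Treat the two boxes together as one reservoir: the mixing fluxes between them are internal recycling, so τ = ΣM / Σ(external losses).
M_total = 840.8 + 714.1 = 1554.9 Gt C.
ΣF_external_out = 34.78 + 1.228 = 36.008 Gt C/yr.
τ = M_total / ΣF_ext = 1554.9 / 36.008 = 43.18 yr.

43.2 yr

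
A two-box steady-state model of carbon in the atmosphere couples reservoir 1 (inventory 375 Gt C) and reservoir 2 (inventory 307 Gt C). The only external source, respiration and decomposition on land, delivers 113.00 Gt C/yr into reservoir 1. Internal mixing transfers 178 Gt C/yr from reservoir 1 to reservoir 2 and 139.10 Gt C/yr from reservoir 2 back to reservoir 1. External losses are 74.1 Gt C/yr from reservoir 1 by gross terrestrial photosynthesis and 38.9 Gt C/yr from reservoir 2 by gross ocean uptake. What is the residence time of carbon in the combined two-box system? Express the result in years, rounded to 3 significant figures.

For the system as a whole, the A↔B exchange is internal and contributes nothing to the throughput; only the external sinks remove mass.
M_total = 375 + 307 = 682.00 Gt C.
ΣF_external_out = 74.1 + 38.9 = 113.00 Gt C/yr.
τ = M_total / ΣF_ext = 682.00 / 113.00 = 6.035 yr.

6.04 yr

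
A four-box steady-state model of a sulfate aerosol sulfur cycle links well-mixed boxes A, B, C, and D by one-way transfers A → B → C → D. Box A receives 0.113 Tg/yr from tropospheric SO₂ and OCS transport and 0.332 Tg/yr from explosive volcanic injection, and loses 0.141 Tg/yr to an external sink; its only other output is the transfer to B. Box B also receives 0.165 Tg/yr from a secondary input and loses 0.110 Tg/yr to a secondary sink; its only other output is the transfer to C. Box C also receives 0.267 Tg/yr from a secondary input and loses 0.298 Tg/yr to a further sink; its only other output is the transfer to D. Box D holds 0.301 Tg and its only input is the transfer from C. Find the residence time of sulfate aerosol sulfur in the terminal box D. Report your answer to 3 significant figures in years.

Box A: F(A→B) = (0.113 + 0.332) − 0.141 = 0.30400 Tg/yr.
Box B: F(B→C) = (0.30400 + 0.165) − 0.110 = 0.35900 Tg/yr.
Box C: F(C→D) = (0.35900 + 0.267) − 0.298 = 0.32800 Tg/yr.
Box D throughput = its input = 0.32800 Tg/yr; τ = 0.301 / 0.32800 = 0.9177 yr.

0.918 yr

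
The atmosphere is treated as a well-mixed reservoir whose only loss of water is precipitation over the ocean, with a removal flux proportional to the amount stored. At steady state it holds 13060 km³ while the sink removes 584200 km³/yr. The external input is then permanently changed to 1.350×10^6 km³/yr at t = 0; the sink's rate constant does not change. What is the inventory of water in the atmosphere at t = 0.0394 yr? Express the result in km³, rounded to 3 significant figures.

τ = M₀/F₀ = 13060/584200 = 0.02236 yr; rate constant k = 1/τ.
New steady state M_∞ = F₁/k = F₁·τ = 1.350×10^6 × 0.02236 = 30180 km³.
M(t) = M_∞ + (M₀ − M_∞)·e^(−t/τ); t/τ = 0.0394/0.02236 = 1.762, so e^(−t/τ) = 0.1716.
M(t) = 30180 − 17120 × 0.1716 = 27242 km³.

27200 km³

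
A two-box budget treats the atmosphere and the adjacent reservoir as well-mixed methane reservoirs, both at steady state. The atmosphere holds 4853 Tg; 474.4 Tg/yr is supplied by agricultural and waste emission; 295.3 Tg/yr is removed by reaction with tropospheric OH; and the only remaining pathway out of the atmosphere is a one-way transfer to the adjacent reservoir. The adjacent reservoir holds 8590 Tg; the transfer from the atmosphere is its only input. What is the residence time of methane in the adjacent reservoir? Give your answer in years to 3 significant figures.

48.0 yr

Balance the atmosphere: ΣF_in = 474.40 Tg/yr.
Transfer to the adjacent reservoir = ΣF_in − (295.3) = 179.10 Tg/yr.
At steady state the output of the adjacent reservoir equals its input, 179.10 Tg/yr.
τ = M / F = 8590 / 179.10 = 47.96 yr.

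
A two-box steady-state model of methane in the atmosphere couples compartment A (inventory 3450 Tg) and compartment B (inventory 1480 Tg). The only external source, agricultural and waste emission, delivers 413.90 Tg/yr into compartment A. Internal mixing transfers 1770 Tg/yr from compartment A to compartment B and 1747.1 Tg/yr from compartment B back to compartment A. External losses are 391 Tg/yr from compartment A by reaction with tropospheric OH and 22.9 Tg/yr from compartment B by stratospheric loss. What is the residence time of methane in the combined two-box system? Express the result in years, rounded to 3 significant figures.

11.9 yr

Residence time in the combined system uses the total inventory and the total *external* removal — internal exchanges between the two boxes cancel.
M_total = 3450 + 1480 = 4930.0 Tg.
ΣF_external_out = 391 + 22.9 = 413.90 Tg/yr.
τ = M_total / ΣF_ext = 4930.0 / 413.90 = 11.91 yr.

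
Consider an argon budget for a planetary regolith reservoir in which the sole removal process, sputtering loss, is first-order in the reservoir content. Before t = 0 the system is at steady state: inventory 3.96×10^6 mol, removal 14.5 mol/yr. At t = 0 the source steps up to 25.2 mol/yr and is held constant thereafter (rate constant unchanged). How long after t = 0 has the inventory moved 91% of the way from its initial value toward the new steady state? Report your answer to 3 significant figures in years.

658000 yr

τ = M₀/F₀ = 3.96×10^6/14.5 = 273100 yr.
The remaining gap fraction is e^(−t/τ); 91% covered ⇒ e^(−t/τ) = 0.0900.
t = −τ ln(0.0900) = 273100 × 2.408 = 657600 yr.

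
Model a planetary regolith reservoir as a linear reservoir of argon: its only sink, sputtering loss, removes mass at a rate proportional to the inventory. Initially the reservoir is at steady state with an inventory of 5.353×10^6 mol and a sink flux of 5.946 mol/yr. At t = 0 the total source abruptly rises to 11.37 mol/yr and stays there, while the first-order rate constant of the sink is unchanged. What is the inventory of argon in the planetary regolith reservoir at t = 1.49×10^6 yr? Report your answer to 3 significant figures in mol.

9.30×10^6 mol

τ = M₀/F₀ = 5.353×10^6/5.946 = 900300 yr; rate constant k = 1/τ.
New steady state M_∞ = F₁/k = F₁·τ = 11.37 × 900300 = 1.0236×10^7 mol.
M(t) = M_∞ + (M₀ − M_∞)·e^(−t/τ); t/τ = 1.49×10^6/900300 = 1.655, so e^(−t/τ) = 0.1911.
M(t) = 1.0236×10^7 − 4.883×10^6 × 0.1911 = 9.3030×10^6 mol.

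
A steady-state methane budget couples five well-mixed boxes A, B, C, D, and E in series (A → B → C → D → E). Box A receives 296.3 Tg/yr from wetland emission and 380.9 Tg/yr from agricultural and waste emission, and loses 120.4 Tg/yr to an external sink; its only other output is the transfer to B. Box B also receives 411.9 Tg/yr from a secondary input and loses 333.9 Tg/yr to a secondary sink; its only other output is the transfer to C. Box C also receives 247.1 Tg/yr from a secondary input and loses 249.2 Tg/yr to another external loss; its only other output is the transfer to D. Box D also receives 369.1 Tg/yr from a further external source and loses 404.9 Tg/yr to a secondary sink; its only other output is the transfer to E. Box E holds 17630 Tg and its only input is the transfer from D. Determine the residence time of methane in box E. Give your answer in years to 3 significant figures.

29.5 yr

Box A: F(A→B) = (296.3 + 380.9) − 120.4 = 556.80 Tg/yr.
Box B: F(B→C) = (556.80 + 411.9) − 333.9 = 634.80 Tg/yr.
Box C: F(C→D) = (634.80 + 247.1) − 249.2 = 632.70 Tg/yr.
Box D: F(D→E) = (632.70 + 369.1) − 404.9 = 596.90 Tg/yr.
Box E throughput = its input = 596.90 Tg/yr; τ = 17630 / 596.90 = 29.54 yr.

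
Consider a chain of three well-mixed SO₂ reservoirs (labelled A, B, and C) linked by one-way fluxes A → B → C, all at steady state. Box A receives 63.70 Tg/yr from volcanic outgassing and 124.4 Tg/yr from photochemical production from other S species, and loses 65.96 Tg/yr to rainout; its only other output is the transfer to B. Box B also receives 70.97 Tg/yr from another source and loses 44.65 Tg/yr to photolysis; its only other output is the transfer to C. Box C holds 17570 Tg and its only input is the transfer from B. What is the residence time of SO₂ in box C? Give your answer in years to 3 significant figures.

118 yr

Box A: F(A→B) = (63.70 + 124.4) − 65.96 = 122.14 Tg/yr.
Box B: F(B→C) = (122.14 + 70.97) − 44.65 = 148.46 Tg/yr.
Box C throughput = its input = 148.46 Tg/yr; τ = 17570 / 148.46 = 118.3 yr.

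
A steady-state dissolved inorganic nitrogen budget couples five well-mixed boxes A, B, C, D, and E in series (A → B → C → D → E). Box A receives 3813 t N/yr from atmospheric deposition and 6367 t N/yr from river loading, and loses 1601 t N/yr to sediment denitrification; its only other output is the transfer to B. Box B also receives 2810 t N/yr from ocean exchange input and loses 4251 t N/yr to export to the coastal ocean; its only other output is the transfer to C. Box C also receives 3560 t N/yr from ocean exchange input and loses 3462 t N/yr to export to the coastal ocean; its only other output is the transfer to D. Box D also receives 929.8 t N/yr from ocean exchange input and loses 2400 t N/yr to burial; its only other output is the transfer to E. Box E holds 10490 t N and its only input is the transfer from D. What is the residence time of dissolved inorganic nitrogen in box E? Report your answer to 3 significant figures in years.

1.82 yr

Box A: F(A→B) = (3813 + 6367) − 1601 = 8579.0 t N/yr.
Box B: F(B→C) = (8579.0 + 2810) − 4251 = 7138.0 t N/yr.
Box C: F(C→D) = (7138.0 + 3560) − 3462 = 7236.0 t N/yr.
Box D: F(D→E) = (7236.0 + 929.8) − 2400 = 5765.8 t N/yr.
Box E throughput = its input = 5765.8 t N/yr; τ = 10490 / 5765.8 = 1.819 yr.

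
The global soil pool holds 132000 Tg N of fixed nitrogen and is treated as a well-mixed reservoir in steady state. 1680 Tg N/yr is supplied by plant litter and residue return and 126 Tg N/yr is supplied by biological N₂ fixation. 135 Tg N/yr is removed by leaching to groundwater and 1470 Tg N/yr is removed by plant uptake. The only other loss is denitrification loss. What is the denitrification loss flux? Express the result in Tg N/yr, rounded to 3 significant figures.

201 Tg N/yr

At steady state ΣF_in = ΣF_out.
ΣF_in = 1680 + 126 = 1806.0 Tg N/yr.
Denitrification loss flux = ΣF_in − (135 + 1470) = 1806.0 − 1605 = 201.0 Tg N/yr.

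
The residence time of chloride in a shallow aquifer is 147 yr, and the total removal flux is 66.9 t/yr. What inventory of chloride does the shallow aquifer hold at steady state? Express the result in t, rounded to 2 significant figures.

9800 t

τ = M/F ⇒ M = τ × F = 147 × 66.9 = 9834 t.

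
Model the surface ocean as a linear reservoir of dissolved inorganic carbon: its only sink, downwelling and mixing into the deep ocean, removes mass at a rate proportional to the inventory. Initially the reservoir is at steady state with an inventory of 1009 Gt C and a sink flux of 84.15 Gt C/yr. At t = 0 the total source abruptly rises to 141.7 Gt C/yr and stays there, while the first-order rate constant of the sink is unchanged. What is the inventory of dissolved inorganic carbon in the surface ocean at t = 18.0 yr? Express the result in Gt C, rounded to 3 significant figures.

τ = M₀/F₀ = 1009/84.15 = 11.99 yr; rate constant k = 1/τ.
New steady state M_∞ = F₁/k = F₁·τ = 141.7 × 11.99 = 1699.1 Gt C.
M(t) = M_∞ + (M₀ − M_∞)·e^(−t/τ); t/τ = 18.0/11.99 = 1.501, so e^(−t/τ) = 0.2229.
M(t) = 1699.1 − 690.1 × 0.2229 = 1545.3 Gt C.

1550 Gt C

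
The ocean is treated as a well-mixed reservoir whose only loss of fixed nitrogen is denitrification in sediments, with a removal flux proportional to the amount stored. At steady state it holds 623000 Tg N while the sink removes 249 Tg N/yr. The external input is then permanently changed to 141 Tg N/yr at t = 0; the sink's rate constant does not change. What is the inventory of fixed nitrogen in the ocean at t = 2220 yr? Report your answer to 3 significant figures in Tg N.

464000 Tg N

Residence time τ = M₀/F₀ = 2502 yr. The eventual steady state is M_∞ = M₀·(F₁/F₀) = 623000 × 141/249 = 352780 Tg N.
The anomaly ΔM(t) = M(t) − M_∞ decays as ΔM₀·e^(−t/τ) with ΔM₀ = 623000 − 352780 = 270200 Tg N.
At t = 2220 yr, e^(−t/τ) = e^(−0.8873) = 0.4118, so ΔM = 111300 Tg N and M = 352780 + 111300 = 464050 Tg N.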